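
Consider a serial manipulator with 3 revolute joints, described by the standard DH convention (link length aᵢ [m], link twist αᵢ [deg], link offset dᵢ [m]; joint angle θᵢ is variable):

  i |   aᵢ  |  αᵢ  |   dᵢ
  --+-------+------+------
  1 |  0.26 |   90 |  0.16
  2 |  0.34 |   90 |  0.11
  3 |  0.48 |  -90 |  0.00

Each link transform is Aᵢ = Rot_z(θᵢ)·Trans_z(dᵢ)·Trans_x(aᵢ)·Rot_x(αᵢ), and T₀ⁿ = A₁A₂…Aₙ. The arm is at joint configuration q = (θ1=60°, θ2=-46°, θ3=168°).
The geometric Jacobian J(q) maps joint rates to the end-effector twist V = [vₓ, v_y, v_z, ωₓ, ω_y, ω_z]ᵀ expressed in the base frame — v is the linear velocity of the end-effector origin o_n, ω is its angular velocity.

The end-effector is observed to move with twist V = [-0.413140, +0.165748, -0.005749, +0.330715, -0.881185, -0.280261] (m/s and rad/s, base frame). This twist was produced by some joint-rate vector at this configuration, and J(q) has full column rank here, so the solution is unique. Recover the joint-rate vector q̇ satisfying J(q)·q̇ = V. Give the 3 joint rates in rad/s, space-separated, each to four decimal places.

0.2970 0.7270 0.8310

o_n = [0.2667, 0.0424, 0.2532]
J₁: ẑ×o_n = [-0.0424, 0.2667, 0.0000], ω = ẑ
J2: z=[0.8660, -0.5000, 0.0000] o=[0.1300, 0.2252, 0.1600] → [-0.0466, -0.0807, -0.0900, 0.8660, -0.5000, 0.0000]
J3: z=[-0.3597, -0.6230, -0.6947] o=[0.3434, 0.3747, -0.0846] → [-0.4413, 0.1747, 0.0718, -0.3597, -0.6230, -0.6947]
q̇ = J⁺·V = [0.2970, 0.7270, 0.8310]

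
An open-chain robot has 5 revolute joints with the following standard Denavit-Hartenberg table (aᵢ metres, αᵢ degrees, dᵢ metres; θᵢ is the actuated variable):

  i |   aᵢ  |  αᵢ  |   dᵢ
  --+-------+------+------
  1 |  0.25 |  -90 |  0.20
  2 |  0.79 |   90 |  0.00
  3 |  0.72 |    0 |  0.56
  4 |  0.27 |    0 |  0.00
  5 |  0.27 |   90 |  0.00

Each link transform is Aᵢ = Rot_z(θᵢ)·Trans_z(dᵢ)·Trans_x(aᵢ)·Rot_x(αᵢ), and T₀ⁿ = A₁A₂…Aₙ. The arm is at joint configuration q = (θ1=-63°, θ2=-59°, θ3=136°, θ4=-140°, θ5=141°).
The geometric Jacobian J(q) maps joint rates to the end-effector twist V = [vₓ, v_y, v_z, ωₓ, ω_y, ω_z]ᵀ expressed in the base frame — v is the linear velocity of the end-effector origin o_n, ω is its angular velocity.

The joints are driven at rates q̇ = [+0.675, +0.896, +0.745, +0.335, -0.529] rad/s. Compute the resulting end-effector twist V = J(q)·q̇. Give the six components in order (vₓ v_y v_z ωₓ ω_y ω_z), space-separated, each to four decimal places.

-0.2861 0.0341 -0.1176 0.5839 0.8276 0.9588

o_n = [0.5689, 0.3492, 0.7832]
J₁: ẑ×o_n = [-0.3492, 0.5689, 0.0000], ω = ẑ
J2: z=[0.8910, 0.4540, 0.0000] o=[0.1135, -0.2228, 0.2000] → [0.2648, -0.5197, 0.3029, 0.8910, 0.4540, 0.0000]
J3: z=[-0.3891, 0.7637, 0.5150] o=[0.2982, -0.5853, 0.8772] → [-0.5530, 0.1029, -0.5704, -0.3891, 0.7637, 0.5150]
J4: z=[-0.3891, 0.7637, 0.5150] o=[0.4048, 0.3072, 0.7216] → [0.0254, 0.1085, -0.1417, -0.3891, 0.7637, 0.5150]
J5: z=[-0.3891, 0.7637, 0.5150] o=[0.4510, 0.1750, 0.9525] → [-0.2190, -0.0051, -0.1578, -0.3891, 0.7637, 0.5150]
V = J·q̇ = [-0.2861, 0.0341, -0.1176, 0.5839, 0.8276, 0.9588]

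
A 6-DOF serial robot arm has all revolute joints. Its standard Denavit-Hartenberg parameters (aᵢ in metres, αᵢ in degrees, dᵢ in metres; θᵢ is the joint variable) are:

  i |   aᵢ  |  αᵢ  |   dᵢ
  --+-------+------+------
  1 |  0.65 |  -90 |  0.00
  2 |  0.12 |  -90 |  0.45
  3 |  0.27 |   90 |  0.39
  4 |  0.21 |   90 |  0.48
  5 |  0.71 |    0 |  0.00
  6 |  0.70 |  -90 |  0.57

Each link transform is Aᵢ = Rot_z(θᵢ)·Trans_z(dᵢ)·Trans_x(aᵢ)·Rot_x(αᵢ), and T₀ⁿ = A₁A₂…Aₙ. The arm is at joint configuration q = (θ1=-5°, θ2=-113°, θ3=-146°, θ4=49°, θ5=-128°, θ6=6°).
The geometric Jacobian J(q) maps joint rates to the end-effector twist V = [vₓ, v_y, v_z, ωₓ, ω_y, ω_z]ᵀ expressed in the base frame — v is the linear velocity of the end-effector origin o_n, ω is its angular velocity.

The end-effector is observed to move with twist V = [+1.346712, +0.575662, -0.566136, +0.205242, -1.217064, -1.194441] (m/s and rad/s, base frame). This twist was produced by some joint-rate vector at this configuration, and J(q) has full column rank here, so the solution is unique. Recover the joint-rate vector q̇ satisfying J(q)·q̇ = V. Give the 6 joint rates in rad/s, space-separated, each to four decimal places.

o_n = [0.2573, 1.1622, 0.0519]
J₁: ẑ×o_n = [-1.1622, 0.2573, 0.0000], ω = ẑ
J2: z=[0.0872, 0.9962, 0.0000] o=[0.6475, -0.0567, 0.0000] → [0.0517, -0.0045, 0.4950, 0.0872, 0.9962, 0.0000]
J3: z=[0.9170, -0.0802, 0.3907] o=[0.6400, 0.3957, 0.1105] → [-0.2948, -0.0959, 0.6721, 0.9170, -0.0802, 0.3907]
J4: z=[0.1454, -0.8449, -0.5147] o=[1.0980, 0.5072, 0.0568] → [0.3412, 0.4334, -0.6150, 0.1454, -0.8449, -0.5147]
J5: z=[-0.3213, 0.4517, -0.8323] o=[1.3643, 0.1618, -0.2335] → [0.9615, 1.0130, 0.1787, -0.3213, 0.4517, -0.8323]
J6: z=[-0.3213, 0.4517, -0.8323] o=[0.8739, 0.5093, 0.1445] → [0.5016, 0.4834, 0.0688, -0.3213, 0.4517, -0.8323]
q̇ = J⁺·V = [-0.6790, -0.6230, 0.2360, 0.8070, 0.5830, -0.3520]

-0.6790 -0.6230 0.2360 0.8070 0.5830 -0.3520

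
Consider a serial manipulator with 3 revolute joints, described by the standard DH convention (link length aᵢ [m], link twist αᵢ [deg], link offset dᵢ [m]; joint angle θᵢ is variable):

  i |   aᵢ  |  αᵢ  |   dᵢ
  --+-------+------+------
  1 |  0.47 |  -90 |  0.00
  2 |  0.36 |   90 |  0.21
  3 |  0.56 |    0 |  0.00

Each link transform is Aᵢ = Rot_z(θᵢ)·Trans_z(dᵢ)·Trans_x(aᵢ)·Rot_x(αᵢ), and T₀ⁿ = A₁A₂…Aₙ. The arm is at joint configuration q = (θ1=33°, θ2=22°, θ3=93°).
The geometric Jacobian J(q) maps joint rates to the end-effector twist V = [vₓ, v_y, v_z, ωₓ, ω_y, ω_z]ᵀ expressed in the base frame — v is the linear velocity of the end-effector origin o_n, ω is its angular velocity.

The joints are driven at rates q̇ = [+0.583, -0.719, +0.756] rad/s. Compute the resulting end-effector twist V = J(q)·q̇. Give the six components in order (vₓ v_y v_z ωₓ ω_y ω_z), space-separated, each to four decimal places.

-0.8647 -0.0481 0.3788 0.6291 -0.4488 1.2840

o_n = [0.2324, 1.0681, -0.1239]
J₁: ẑ×o_n = [-1.0681, 0.2324, 0.0000], ω = ẑ
J2: z=[-0.5446, 0.8387, 0.0000] o=[0.3942, 0.2560, 0.0000] → [-0.1039, -0.0675, -0.3066, -0.5446, 0.8387, 0.0000]
J3: z=[0.3142, 0.2040, 0.9272] o=[0.5597, 0.6139, -0.1349] → [-0.4189, -0.3070, 0.2095, 0.3142, 0.2040, 0.9272]
V = J·q̇ = [-0.8647, -0.0481, 0.3788, 0.6291, -0.4488, 1.2840]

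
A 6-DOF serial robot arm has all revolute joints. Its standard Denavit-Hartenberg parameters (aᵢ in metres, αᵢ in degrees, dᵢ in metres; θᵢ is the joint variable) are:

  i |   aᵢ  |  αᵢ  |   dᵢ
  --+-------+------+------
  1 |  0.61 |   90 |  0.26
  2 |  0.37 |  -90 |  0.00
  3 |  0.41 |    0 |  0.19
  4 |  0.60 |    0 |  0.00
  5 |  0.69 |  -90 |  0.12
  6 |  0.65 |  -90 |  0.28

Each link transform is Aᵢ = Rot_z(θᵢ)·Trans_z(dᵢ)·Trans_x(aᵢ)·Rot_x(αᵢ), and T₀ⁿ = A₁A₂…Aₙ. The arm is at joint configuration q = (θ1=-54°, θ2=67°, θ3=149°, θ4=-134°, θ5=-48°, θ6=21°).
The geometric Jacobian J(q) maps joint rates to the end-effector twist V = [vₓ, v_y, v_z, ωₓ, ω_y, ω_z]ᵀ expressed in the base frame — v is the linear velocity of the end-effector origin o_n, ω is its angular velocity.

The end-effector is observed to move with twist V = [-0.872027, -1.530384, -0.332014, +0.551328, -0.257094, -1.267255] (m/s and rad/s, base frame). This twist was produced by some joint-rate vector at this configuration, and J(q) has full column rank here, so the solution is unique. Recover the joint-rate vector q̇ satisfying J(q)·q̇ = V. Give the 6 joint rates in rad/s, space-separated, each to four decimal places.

o_n = [0.6541, -1.0789, 1.9822]
J₁: ẑ×o_n = [1.0789, 0.6541, -0.0000], ω = ẑ
J2: z=[-0.8090, -0.5878, 0.0000] o=[0.3585, -0.4935, 0.2600] → [-1.0123, 1.3933, 0.6473, -0.8090, -0.5878, 0.0000]
J3: z=[-0.5411, 0.7447, 0.3907] o=[0.4435, -0.6105, 0.6006] → [1.2119, 0.8298, 0.0967, -0.5411, 0.7447, 0.3907]
J4: z=[-0.5411, 0.7447, 0.3907] o=[0.4308, -0.2338, 0.3513] → [1.5448, 0.9696, 0.2910, -0.5411, 0.7447, 0.3907]
J5: z=[-0.5411, 0.7447, 0.3907] o=[0.6896, -0.3257, 0.8848] → [1.1116, 0.5799, 0.4340, -0.5411, 0.7447, 0.3907]
J6: z=[0.8036, 0.3208, 0.5013] o=[0.4535, -0.6401, 1.4644] → [0.3861, -0.3156, -0.4169, 0.8036, 0.3208, 0.5013]
q̇ = J⁺·V = [-0.8290, -0.5960, -0.9450, 0.8940, -0.6100, -0.3590]

-0.8290 -0.5960 -0.9450 0.8940 -0.6100 -0.3590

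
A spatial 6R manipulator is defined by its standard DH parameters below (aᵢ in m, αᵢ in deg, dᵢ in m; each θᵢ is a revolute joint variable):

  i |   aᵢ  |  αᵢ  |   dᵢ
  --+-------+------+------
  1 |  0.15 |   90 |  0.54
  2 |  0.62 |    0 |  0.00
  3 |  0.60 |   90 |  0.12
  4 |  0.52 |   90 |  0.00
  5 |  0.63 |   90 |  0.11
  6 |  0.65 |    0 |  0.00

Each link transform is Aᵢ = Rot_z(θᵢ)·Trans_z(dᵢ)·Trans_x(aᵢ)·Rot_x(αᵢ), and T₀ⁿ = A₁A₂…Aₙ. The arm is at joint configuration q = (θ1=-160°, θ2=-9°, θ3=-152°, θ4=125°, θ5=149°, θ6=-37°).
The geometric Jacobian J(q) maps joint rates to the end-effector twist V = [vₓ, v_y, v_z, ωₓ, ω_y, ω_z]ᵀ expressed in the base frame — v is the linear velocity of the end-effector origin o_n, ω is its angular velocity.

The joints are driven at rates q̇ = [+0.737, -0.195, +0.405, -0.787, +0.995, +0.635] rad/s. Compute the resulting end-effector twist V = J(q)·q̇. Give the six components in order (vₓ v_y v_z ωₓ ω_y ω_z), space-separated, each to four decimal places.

0.5501 -0.3029 -1.1907 0.1246 1.1613 0.3032

o_n = [0.1745, -0.3858, 0.7954]
J₁: ẑ×o_n = [0.3858, 0.1745, -0.0000], ω = ẑ
J2: z=[-0.3420, 0.9397, 0.0000] o=[-0.1410, -0.0513, 0.5400] → [0.2400, 0.0874, -0.1820, -0.3420, 0.9397, 0.0000]
J3: z=[-0.3420, 0.9397, 0.0000] o=[-0.7164, -0.2607, 0.4430] → [0.3312, 0.1205, -0.7944, -0.3420, 0.9397, 0.0000]
J4: z=[0.3059, 0.1114, 0.9455] o=[-0.2243, 0.0461, 0.2477] → [0.4693, 0.2095, -0.1765, 0.3059, 0.1114, 0.9455]
J5: z=[0.5316, 0.8039, -0.2667] o=[-0.6350, 0.3499, 0.3448] → [0.1661, -0.4555, -1.0418, 0.5316, 0.8039, -0.2667]
J6: z=[-0.1445, 0.3964, 0.9066] o=[-0.0508, 0.1589, 0.5214] → [0.6024, 0.2438, -0.0106, -0.1445, 0.3964, 0.9066]
V = J·q̇ = [0.5501, -0.3029, -1.1907, 0.1246, 1.1613, 0.3032]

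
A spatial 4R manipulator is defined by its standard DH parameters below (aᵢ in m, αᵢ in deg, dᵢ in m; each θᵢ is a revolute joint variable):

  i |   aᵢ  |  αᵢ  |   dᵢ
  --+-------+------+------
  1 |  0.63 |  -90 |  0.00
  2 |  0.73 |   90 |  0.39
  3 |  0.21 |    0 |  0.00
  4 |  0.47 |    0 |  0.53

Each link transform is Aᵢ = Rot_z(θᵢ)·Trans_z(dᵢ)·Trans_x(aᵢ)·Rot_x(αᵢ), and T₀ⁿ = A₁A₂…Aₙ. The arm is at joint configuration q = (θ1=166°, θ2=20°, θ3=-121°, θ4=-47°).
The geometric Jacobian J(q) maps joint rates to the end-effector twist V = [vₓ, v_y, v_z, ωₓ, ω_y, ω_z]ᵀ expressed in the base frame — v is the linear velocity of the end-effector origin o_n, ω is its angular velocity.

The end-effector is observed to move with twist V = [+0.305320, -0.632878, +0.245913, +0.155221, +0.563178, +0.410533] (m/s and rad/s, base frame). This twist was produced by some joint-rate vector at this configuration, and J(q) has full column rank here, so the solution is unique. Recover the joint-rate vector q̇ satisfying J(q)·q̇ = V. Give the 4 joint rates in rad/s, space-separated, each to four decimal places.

o_n = [-0.9621, 0.1242, 0.4426]
J₁: ẑ×o_n = [-0.1242, -0.9621, 0.0000], ω = ẑ
J2: z=[-0.2419, -0.9703, 0.0000] o=[-0.6113, 0.1524, 0.0000] → [-0.4294, 0.1071, -0.3336, -0.2419, -0.9703, 0.0000]
J3: z=[-0.3319, 0.0827, 0.9397] o=[-1.3712, -0.0601, -0.2497] → [-0.1158, 0.6142, -0.0950, -0.3319, 0.0827, 0.9397]
J4: z=[-0.3319, 0.0827, 0.9397] o=[-1.2291, 0.0900, -0.2127] → [0.0221, 0.4683, -0.0334, -0.3319, 0.0827, 0.9397]
q̇ = J⁺·V = [0.4500, -0.5840, -0.8070, 0.7650]

0.4500 -0.5840 -0.8070 0.7650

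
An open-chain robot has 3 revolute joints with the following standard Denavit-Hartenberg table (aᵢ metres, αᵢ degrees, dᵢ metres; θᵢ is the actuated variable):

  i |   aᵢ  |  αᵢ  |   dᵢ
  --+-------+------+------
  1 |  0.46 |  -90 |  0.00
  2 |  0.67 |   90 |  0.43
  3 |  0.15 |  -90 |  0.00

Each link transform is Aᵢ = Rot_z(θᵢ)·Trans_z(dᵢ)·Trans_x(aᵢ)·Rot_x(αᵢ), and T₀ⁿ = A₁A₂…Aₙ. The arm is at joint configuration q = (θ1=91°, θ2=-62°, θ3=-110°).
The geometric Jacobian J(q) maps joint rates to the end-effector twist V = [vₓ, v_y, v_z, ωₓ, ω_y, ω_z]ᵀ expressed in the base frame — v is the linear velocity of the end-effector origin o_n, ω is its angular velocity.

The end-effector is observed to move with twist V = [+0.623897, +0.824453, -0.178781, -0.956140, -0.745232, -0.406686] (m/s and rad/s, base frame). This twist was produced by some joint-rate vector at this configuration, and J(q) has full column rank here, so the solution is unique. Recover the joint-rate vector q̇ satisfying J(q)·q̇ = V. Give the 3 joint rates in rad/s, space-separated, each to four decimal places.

-0.7940 0.9690 0.8250

o_n = [-0.3021, 0.7453, 0.5463]
J₁: ẑ×o_n = [-0.7453, -0.3021, 0.0000], ω = ẑ
J2: z=[-0.9998, -0.0175, 0.0000] o=[-0.0080, 0.4599, 0.0000] → [-0.0095, 0.5462, -0.2905, -0.9998, -0.0175, 0.0000]
J3: z=[0.0154, -0.8828, 0.4695] o=[-0.4435, 0.7669, 0.5916] → [0.0501, 0.0671, 0.1245, 0.0154, -0.8828, 0.4695]
q̇ = J⁺·V = [-0.7940, 0.9690, 0.8250]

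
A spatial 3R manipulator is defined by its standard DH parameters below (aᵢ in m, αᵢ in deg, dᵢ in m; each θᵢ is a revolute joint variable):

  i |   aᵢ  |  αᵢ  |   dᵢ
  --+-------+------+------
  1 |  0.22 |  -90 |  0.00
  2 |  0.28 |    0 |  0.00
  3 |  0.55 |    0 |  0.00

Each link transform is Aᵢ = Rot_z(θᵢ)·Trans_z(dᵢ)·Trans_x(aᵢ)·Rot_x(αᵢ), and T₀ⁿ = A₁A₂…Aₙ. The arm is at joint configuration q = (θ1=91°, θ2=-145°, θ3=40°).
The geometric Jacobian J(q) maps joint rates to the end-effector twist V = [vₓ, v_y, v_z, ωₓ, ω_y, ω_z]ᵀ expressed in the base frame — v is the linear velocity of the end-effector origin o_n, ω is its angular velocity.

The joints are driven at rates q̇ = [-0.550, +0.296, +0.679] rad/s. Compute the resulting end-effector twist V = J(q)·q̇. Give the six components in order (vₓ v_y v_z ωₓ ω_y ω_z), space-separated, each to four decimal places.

o_n = [0.0026, -0.1517, 0.6919]
J₁: ẑ×o_n = [0.1517, 0.0026, -0.0000], ω = ẑ
J2: z=[-0.9998, -0.0175, 0.0000] o=[-0.0038, 0.2200, 0.0000] → [-0.0121, 0.6918, 0.3717, -0.9998, -0.0175, 0.0000]
J3: z=[-0.9998, -0.0175, 0.0000] o=[0.0002, -0.0094, 0.1606] → [-0.0093, 0.5312, 0.1424, -0.9998, -0.0175, 0.0000]
V = J·q̇ = [-0.0933, 0.5640, 0.2067, -0.9749, -0.0170, -0.5500]

-0.0933 0.5640 0.2067 -0.9749 -0.0170 -0.5500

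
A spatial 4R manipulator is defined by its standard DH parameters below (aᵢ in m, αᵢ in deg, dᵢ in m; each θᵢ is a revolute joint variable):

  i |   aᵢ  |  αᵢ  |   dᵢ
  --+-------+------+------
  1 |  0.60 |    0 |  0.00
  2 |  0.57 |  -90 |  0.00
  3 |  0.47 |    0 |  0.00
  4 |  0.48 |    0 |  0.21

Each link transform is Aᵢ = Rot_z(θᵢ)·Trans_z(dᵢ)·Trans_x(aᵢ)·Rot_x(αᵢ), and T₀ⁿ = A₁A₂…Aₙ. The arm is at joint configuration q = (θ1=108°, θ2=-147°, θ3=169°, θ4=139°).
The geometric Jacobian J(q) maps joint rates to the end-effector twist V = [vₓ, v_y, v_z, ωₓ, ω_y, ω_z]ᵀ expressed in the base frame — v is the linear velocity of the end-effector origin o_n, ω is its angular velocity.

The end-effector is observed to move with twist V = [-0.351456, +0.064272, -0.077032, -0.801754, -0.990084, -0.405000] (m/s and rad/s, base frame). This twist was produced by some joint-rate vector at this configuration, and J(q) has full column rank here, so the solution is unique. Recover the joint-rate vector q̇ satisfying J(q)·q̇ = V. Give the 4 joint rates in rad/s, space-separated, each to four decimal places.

0.0150 -0.4200 -0.9830 -0.2910

o_n = [0.2608, 0.4795, 0.2886]
J₁: ẑ×o_n = [-0.4795, 0.2608, 0.0000], ω = ẑ
J2: z=[0.0000, 0.0000, 1.0000] o=[-0.1854, 0.5706, 0.0000] → [0.0911, 0.4462, -0.0000, 0.0000, 0.0000, 1.0000]
J3: z=[0.6293, 0.7771, 0.0000] o=[0.2576, 0.2119, 0.0000] → [0.2243, -0.1816, 0.1658, 0.6293, 0.7771, 0.0000]
J4: z=[0.6293, 0.7771, 0.0000] o=[-0.1010, 0.5023, -0.0897] → [0.2940, -0.2380, -0.2955, 0.6293, 0.7771, 0.0000]
q̇ = J⁺·V = [0.0150, -0.4200, -0.9830, -0.2910]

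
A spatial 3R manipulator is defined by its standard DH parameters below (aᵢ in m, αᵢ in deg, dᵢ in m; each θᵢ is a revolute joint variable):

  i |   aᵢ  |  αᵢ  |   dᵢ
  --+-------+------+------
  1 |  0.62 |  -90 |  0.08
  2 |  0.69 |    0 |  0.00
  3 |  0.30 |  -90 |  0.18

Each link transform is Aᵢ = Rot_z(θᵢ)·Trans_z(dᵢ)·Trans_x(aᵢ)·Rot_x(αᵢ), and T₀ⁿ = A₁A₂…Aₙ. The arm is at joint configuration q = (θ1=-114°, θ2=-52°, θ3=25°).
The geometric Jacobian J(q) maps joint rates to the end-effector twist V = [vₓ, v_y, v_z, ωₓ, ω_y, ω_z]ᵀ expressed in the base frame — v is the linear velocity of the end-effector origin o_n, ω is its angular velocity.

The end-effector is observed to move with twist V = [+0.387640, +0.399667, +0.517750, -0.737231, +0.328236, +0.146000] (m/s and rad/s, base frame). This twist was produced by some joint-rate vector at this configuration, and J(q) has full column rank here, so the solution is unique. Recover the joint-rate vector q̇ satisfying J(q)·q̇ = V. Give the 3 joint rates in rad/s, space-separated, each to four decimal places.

0.1460 -0.7110 -0.0960

o_n = [-0.3692, -1.2719, 0.7599]
J₁: ẑ×o_n = [1.2719, -0.3692, 0.0000], ω = ẑ
J2: z=[0.9135, -0.4067, 0.0000] o=[-0.2522, -0.5664, 0.0800] → [-0.2766, -0.6211, -0.6921, 0.9135, -0.4067, 0.0000]
J3: z=[0.9135, -0.4067, 0.0000] o=[-0.4250, -0.9545, 0.6237] → [-0.0554, -0.1244, -0.2673, 0.9135, -0.4067, 0.0000]
q̇ = J⁺·V = [0.1460, -0.7110, -0.0960]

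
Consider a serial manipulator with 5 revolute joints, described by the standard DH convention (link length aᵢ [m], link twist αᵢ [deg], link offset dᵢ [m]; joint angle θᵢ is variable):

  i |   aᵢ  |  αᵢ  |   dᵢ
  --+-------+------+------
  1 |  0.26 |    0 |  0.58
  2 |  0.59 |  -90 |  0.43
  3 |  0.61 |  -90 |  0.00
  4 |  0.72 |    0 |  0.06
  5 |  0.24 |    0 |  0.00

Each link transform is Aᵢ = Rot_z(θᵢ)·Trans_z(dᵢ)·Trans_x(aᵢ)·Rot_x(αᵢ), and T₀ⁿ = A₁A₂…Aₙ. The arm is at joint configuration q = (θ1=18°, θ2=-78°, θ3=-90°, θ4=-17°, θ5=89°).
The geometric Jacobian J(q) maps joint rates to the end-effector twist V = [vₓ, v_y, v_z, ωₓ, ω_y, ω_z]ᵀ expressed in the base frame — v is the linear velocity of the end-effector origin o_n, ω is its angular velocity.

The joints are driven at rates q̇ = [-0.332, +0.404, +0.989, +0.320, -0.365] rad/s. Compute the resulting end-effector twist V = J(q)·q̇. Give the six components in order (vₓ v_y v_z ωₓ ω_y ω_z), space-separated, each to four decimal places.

0.5587 -1.3440 0.0183 0.8340 0.5335 0.0720

o_n = [0.5569, -0.4914, 2.3827]
J₁: ẑ×o_n = [0.4914, 0.5569, -0.0000], ω = ẑ
J2: z=[0.0000, 0.0000, 1.0000] o=[0.2473, 0.0803, 0.5800] → [0.5718, 0.3096, -0.0000, 0.0000, 0.0000, 1.0000]
J3: z=[0.8660, 0.5000, 0.0000] o=[0.5423, -0.4306, 1.0100] → [0.6864, -1.1888, -0.0600, 0.8660, 0.5000, 0.0000]
J4: z=[0.5000, -0.8660, -0.0000] o=[0.5423, -0.4306, 1.6200] → [-0.6605, -0.3814, -0.0177, 0.5000, -0.8660, -0.0000]
J5: z=[0.5000, -0.8660, -0.0000] o=[0.7546, -0.3773, 2.3085] → [-0.0642, -0.0371, -0.2283, 0.5000, -0.8660, -0.0000]
V = J·q̇ = [0.5587, -1.3440, 0.0183, 0.8340, 0.5335, 0.0720]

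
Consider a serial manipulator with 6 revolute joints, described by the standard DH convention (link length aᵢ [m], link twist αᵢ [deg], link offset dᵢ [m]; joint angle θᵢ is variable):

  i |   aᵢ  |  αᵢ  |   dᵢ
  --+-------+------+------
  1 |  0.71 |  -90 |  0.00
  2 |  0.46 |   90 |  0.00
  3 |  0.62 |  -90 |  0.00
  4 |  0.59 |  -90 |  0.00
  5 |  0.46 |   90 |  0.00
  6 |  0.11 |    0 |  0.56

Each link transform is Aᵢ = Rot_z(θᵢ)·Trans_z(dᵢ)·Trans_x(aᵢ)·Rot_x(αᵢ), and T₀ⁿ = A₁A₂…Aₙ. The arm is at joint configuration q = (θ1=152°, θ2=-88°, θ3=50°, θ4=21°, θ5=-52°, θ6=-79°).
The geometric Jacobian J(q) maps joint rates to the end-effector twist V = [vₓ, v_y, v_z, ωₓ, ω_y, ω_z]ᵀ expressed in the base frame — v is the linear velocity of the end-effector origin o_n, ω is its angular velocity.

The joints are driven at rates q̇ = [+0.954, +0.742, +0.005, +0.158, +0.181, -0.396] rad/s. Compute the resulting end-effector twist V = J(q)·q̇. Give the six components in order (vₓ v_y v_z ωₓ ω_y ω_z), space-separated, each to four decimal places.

o_n = [-1.3016, -0.7666, 0.5935]
J₁: ẑ×o_n = [0.7666, -1.3016, 0.0000], ω = ẑ
J2: z=[-0.4695, -0.8829, 0.0000] o=[-0.6269, 0.3333, 0.0000] → [-0.5240, 0.2786, -0.0794, -0.4695, -0.8829, 0.0000]
J3: z=[0.8824, -0.4692, 0.0349] o=[-0.6411, 0.3409, 0.4597] → [-0.0241, -0.1411, -1.2872, 0.8824, -0.4692, 0.0349]
J4: z=[-0.2782, -0.5801, -0.7656] o=[-0.8763, -0.0720, 0.8580] → [-0.3784, 0.2520, -0.0535, -0.2782, -0.5801, -0.7656]
J5: z=[-0.6878, 0.6766, -0.2628] o=[-1.2719, -0.3395, 1.2045] → [-0.5257, -0.4124, 0.3139, -0.6878, 0.6766, -0.2628]
J6: z=[0.3571, 0.0002, -0.9341] o=[-1.5626, -0.6782, 1.0933] → [-0.0827, -0.0653, -0.0316, 0.3571, 0.0002, -0.9341]
V = J·q̇ = [0.2202, -1.0447, -0.0044, -0.6538, -0.6268, 1.1555]

0.2202 -1.0447 -0.0044 -0.6538 -0.6268 1.1555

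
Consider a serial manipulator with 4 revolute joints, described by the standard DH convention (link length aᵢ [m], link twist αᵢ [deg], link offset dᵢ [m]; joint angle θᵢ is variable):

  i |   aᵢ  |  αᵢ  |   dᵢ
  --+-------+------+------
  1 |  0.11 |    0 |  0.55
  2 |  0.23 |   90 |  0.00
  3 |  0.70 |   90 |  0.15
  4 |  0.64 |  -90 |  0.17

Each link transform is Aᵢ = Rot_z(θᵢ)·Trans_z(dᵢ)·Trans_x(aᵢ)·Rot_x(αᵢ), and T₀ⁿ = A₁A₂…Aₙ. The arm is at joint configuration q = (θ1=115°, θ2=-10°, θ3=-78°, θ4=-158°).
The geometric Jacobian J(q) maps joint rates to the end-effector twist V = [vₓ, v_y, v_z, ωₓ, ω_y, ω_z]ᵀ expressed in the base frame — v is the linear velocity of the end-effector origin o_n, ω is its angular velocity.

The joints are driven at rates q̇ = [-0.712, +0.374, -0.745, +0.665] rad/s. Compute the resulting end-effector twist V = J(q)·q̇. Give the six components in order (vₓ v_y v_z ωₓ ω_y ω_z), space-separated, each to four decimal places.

-0.2717 -0.1007 -0.0486 -0.5513 -0.8211 -0.4763

o_n = [-0.1554, 0.1594, 0.4104]
J₁: ẑ×o_n = [-0.1594, -0.1554, 0.0000], ω = ẑ
J2: z=[0.0000, 0.0000, 1.0000] o=[-0.0465, 0.0997, 0.5500] → [-0.0597, -0.1089, 0.0000, 0.0000, 0.0000, 1.0000]
J3: z=[0.9659, 0.2588, 0.0000] o=[-0.1060, 0.3219, 0.5500] → [-0.0361, 0.1349, -0.1441, 0.9659, 0.2588, 0.0000]
J4: z=[0.2532, -0.9448, -0.2079] o=[0.0012, 0.5013, -0.1347] → [-0.5861, -0.1054, -0.2345, 0.2532, -0.9448, -0.2079]
V = J·q̇ = [-0.2717, -0.1007, -0.0486, -0.5513, -0.8211, -0.4763]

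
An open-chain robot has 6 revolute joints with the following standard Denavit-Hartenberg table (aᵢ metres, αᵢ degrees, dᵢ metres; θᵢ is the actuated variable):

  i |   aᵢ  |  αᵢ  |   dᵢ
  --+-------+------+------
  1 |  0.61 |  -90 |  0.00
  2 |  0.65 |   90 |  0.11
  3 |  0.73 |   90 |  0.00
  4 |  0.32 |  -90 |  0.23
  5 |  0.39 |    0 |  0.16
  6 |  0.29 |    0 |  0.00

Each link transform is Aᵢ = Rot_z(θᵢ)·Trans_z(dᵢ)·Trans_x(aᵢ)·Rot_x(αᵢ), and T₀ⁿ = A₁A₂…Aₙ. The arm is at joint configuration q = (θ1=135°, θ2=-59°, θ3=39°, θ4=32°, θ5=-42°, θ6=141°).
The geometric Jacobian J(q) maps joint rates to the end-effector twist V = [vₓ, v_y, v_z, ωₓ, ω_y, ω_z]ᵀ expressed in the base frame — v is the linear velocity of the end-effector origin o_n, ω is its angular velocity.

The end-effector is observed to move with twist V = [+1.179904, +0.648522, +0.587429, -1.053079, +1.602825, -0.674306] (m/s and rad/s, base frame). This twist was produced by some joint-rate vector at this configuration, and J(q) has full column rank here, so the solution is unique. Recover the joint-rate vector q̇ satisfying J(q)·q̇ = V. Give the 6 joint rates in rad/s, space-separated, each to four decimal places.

o_n = [-1.2350, 0.3040, 1.6401]
J₁: ẑ×o_n = [-0.3040, -1.2350, 0.0000], ω = ẑ
J2: z=[-0.7071, -0.7071, 0.0000] o=[-0.4313, 0.4313, 0.0000] → [-1.1597, 1.1597, -0.4782, -0.7071, -0.7071, 0.0000]
J3: z=[0.6061, -0.6061, 0.5150] o=[-0.7458, 0.5903, 0.5572] → [-0.5089, -0.9083, -0.4700, 0.6061, -0.6061, 0.5150]
J4: z=[0.3203, 0.7787, 0.5394] o=[-1.2773, 0.4720, 1.0434] → [0.5553, -0.1683, -0.0868, 0.3203, 0.7787, 0.5394]
J5: z=[0.8998, -0.4282, 0.0838] o=[-1.2984, 0.5044, 1.4356] → [-0.0708, -0.1787, -0.1532, 0.8998, -0.4282, 0.0838]
J6: z=[0.8998, -0.4282, 0.0838] o=[-1.1567, 0.5062, 1.8326] → [0.0994, 0.1667, -0.2155, 0.8998, -0.4282, 0.0838]
q̇ = J⁺·V = [-0.6740, -0.3920, -0.4040, 0.6060, -0.7030, -0.7190]

-0.6740 -0.3920 -0.4040 0.6060 -0.7030 -0.7190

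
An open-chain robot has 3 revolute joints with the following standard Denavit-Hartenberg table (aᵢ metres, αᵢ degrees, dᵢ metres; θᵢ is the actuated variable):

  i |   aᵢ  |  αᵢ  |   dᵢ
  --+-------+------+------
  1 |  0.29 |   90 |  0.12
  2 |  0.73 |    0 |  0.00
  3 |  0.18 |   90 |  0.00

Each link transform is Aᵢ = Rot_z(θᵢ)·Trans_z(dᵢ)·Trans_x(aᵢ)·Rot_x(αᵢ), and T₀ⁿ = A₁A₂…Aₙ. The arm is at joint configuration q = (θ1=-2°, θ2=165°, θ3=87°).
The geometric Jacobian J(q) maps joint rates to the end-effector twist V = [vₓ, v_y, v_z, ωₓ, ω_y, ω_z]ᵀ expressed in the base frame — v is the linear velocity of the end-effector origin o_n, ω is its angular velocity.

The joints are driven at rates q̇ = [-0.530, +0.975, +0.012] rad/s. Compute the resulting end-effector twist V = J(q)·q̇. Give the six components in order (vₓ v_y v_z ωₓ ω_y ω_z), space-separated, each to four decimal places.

-0.0065 0.2499 -0.7424 -0.0344 -0.9864 -0.5300

o_n = [-0.4705, 0.0164, 0.1377]
J₁: ẑ×o_n = [-0.0164, -0.4705, 0.0000], ω = ẑ
J2: z=[-0.0349, -0.9994, 0.0000] o=[0.2898, -0.0101, 0.1200] → [-0.0177, 0.0006, -0.7607, -0.0349, -0.9994, 0.0000]
J3: z=[-0.0349, -0.9994, 0.0000] o=[-0.4149, 0.0145, 0.3089] → [0.1711, -0.0060, -0.0556, -0.0349, -0.9994, 0.0000]
V = J·q̇ = [-0.0065, 0.2499, -0.7424, -0.0344, -0.9864, -0.5300]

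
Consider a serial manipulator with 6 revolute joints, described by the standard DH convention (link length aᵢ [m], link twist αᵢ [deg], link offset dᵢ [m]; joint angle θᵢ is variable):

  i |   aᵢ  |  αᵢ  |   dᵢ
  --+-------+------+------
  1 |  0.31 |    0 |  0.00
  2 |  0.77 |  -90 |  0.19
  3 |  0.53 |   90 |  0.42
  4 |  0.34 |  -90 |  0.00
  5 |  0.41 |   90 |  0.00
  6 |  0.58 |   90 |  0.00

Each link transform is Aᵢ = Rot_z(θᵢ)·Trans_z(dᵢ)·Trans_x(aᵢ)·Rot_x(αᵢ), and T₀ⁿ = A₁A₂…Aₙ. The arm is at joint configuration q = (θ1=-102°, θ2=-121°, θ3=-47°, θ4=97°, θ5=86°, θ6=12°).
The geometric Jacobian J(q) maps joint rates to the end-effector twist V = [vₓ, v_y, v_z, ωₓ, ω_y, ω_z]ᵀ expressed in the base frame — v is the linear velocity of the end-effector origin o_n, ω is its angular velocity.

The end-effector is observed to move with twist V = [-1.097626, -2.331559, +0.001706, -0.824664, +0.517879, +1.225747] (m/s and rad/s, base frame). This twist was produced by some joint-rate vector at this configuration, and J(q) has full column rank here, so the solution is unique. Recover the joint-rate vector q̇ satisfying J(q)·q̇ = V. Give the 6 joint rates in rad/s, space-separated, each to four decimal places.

o_n = [-1.8816, 0.2832, -0.2112]
J₁: ẑ×o_n = [-0.2832, -1.8816, 0.0000], ω = ẑ
J2: z=[0.0000, 0.0000, 1.0000] o=[-0.0645, -0.3032, 0.0000] → [-0.5864, -1.8172, 0.0000, 0.0000, 0.0000, 1.0000]
J3: z=[-0.6820, -0.7314, 0.0000] o=[-0.6276, 0.2219, 0.1900] → [0.2934, -0.2736, -0.9589, -0.6820, -0.7314, 0.0000]
J4: z=[0.5349, -0.4988, 0.6820] o=[-1.1784, 0.1613, 0.5776] → [0.3103, -0.0577, -0.2855, 0.5349, -0.4988, 0.6820]
J5: z=[0.5782, -0.3725, -0.7259] o=[-1.3879, -0.1048, 0.5473] → [0.5642, 0.7970, 0.0404, 0.5782, -0.3725, -0.7259]
J6: z=[-0.5773, -0.8155, -0.0413] o=[-1.6243, 0.0768, 0.2658] → [0.3975, -0.2648, -0.3290, -0.5773, -0.8155, -0.0413]
q̇ = J⁺·V = [0.1880, 0.6950, 0.1110, -0.4630, -0.9050, -0.0380]

0.1880 0.6950 0.1110 -0.4630 -0.9050 -0.0380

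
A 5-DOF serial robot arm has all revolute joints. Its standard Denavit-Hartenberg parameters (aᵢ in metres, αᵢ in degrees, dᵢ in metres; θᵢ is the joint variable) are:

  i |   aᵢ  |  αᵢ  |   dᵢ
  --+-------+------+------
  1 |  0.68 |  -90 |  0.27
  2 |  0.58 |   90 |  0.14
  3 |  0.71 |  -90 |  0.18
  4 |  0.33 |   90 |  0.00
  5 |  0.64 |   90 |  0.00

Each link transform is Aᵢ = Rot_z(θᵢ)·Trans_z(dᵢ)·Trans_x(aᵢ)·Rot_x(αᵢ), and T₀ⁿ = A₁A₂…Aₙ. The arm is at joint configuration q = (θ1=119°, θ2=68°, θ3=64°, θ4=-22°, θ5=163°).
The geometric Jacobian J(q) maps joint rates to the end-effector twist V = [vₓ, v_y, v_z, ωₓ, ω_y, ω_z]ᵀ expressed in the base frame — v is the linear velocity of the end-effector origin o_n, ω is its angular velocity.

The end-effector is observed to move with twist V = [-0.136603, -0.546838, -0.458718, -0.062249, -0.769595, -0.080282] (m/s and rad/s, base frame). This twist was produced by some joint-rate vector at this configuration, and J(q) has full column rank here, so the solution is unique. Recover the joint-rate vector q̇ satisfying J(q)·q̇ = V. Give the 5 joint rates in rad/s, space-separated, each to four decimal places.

0.3690 0.4870 -0.7060 -0.1840 -0.0630

o_n = [-1.0203, 0.5513, -0.2663]
J₁: ẑ×o_n = [-0.5513, -1.0203, 0.0000], ω = ẑ
J2: z=[-0.8746, -0.4848, 0.0000] o=[-0.3297, 0.5947, 0.2700] → [0.2600, -0.4690, -0.2969, -0.8746, -0.4848, 0.0000]
J3: z=[-0.4495, 0.8109, 0.3746] o=[-0.5575, 0.7169, -0.2678] → [0.0632, -0.1727, 0.4498, -0.4495, 0.8109, 0.3746]
J4: z=[-0.2202, -0.5070, 0.8333] o=[-1.2530, 0.6555, -0.4889] → [-0.0261, 0.2429, 0.1409, -0.2202, -0.5070, 0.8333]
J5: z=[-0.0925, 0.8613, 0.4996] o=[-1.5735, 0.6663, -0.5670] → [0.3165, 0.3041, -0.4658, -0.0925, 0.8613, 0.4996]
q̇ = J⁺·V = [0.3690, 0.4870, -0.7060, -0.1840, -0.0630]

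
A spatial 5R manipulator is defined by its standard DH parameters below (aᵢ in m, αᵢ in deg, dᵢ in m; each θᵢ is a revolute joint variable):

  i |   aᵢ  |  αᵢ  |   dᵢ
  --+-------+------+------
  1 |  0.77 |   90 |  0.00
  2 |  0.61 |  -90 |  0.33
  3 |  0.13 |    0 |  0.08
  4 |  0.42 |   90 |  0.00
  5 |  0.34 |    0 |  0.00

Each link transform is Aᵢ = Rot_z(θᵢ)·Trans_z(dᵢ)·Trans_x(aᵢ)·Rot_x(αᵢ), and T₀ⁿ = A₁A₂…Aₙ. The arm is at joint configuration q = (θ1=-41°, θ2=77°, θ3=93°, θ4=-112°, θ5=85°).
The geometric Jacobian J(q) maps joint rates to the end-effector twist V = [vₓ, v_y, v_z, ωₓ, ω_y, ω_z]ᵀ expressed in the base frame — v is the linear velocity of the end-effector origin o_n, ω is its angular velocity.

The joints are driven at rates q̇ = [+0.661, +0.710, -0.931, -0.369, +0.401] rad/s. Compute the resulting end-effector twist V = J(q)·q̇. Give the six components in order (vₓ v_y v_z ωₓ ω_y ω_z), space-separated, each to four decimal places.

-0.5289 0.3141 -0.3155 0.2193 -1.6337 0.2414

o_n = [0.2204, -0.6508, 1.0962]
J₁: ẑ×o_n = [0.6508, 0.2204, -0.0000], ω = ẑ
J2: z=[-0.6561, -0.7547, 0.0000] o=[0.5811, -0.5052, 0.0000] → [-0.8273, 0.7191, -0.1767, -0.6561, -0.7547, 0.0000]
J3: z=[-0.7354, 0.6392, 0.2250] o=[0.4682, -0.8442, 0.5944] → [0.2773, 0.3133, 0.0161, -0.7354, 0.6392, 0.2250]
J4: z=[-0.7354, 0.6392, 0.2250] o=[0.4934, -0.6941, 0.6057] → [0.3038, 0.2993, 0.1426, -0.7354, 0.6392, 0.2250]
J5: z=[-0.6756, -0.6655, -0.3172] o=[0.4711, -0.8559, 0.9927] → [-0.0038, 0.1494, -0.3054, -0.6756, -0.6655, -0.3172]
V = J·q̇ = [-0.5289, 0.3141, -0.3155, 0.2193, -1.6337, 0.2414]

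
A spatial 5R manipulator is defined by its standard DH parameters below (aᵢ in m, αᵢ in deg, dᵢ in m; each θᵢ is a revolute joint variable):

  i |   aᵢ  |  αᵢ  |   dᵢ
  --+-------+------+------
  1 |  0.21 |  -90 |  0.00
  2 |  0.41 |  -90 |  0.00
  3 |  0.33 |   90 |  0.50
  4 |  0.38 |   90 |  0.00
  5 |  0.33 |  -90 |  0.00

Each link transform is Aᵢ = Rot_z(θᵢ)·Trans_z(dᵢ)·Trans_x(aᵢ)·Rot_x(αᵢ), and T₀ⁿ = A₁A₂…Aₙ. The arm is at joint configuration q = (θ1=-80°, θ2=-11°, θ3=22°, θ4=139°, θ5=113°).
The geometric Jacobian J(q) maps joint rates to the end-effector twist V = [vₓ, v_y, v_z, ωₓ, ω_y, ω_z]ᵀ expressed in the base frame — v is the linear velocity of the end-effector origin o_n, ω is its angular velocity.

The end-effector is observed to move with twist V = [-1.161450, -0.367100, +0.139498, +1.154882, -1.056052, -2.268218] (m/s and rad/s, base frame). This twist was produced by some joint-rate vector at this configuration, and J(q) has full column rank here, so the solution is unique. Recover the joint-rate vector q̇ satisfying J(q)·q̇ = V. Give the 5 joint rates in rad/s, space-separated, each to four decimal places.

-0.8680 0.3490 0.8580 0.9170 0.9980

o_n = [0.3955, -0.9243, -0.5277]
J₁: ẑ×o_n = [0.9243, 0.3955, -0.0000], ω = ẑ
J2: z=[0.9848, 0.1736, 0.0000] o=[0.0365, -0.2068, 0.0000] → [-0.0916, 0.5197, -0.7689, 0.9848, 0.1736, 0.0000]
J3: z=[0.0331, -0.1879, -0.9816] o=[0.1064, -0.6032, 0.0782] → [-0.2013, -0.2638, 0.0437, 0.0331, -0.1879, -0.9816]
J4: z=[0.9770, -0.2011, 0.0715] o=[0.0533, -1.0144, -0.3542] → [0.0285, 0.1940, 0.1569, 0.9770, -0.2011, 0.0715]
J5: z=[-0.1133, -0.7725, -0.6248] o=[0.1221, -0.7855, -0.6497] → [-0.1809, -0.1570, 0.2270, -0.1133, -0.7725, -0.6248]
q̇ = J⁺·V = [-0.8680, 0.3490, 0.8580, 0.9170, 0.9980]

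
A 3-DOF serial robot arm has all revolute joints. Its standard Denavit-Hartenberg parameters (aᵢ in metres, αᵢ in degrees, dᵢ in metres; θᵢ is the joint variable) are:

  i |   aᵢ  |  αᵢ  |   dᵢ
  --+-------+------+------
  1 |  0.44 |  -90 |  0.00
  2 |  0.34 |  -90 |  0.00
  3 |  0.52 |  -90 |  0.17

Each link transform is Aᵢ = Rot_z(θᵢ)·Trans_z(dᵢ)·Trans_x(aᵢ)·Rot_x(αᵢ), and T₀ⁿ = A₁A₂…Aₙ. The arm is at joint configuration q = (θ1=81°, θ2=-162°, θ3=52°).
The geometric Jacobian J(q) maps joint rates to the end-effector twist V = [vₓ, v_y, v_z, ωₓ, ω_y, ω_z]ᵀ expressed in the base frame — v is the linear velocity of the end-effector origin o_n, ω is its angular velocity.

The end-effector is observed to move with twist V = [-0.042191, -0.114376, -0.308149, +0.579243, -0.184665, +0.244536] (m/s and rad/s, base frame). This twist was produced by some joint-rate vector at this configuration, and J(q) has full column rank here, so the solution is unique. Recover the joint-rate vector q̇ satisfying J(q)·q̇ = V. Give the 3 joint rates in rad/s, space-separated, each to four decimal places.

o_n = [0.3836, -0.1977, 0.3657]
J₁: ẑ×o_n = [0.1977, 0.3836, -0.0000], ω = ẑ
J2: z=[-0.9877, 0.1564, 0.0000] o=[0.0688, 0.4346, 0.0000] → [0.0572, 0.3612, 0.5753, -0.9877, 0.1564, 0.0000]
J3: z=[0.0483, 0.3052, 0.9511] o=[0.0182, 0.1152, 0.1051] → [0.3772, 0.3348, -0.1266, 0.0483, 0.3052, 0.9511]
q̇ = J⁺·V = [0.5270, -0.6010, -0.2970]

0.5270 -0.6010 -0.2970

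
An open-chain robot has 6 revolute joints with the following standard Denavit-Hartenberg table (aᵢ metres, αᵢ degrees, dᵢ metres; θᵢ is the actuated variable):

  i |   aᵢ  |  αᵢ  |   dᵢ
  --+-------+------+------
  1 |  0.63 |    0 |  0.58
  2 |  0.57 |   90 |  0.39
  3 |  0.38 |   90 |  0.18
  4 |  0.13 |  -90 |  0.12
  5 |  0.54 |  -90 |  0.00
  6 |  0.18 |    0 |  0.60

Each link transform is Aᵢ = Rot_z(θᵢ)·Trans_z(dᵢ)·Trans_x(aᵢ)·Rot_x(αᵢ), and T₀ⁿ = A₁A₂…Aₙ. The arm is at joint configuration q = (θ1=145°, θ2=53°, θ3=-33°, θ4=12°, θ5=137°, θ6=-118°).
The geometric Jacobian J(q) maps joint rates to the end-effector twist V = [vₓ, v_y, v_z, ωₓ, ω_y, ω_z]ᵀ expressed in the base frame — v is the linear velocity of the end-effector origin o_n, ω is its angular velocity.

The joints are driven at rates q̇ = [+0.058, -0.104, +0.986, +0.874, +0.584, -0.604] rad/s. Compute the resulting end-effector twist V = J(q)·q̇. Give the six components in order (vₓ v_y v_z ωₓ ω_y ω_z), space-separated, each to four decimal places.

o_n = [-0.7930, 0.4902, 0.8991]
J₁: ẑ×o_n = [-0.4902, -0.7930, 0.0000], ω = ẑ
J2: z=[0.0000, 0.0000, 1.0000] o=[-0.5161, 0.3614, 0.5800] → [-0.1289, -0.2769, 0.0000, 0.0000, 0.0000, 1.0000]
J3: z=[-0.3090, 0.9511, 0.0000] o=[-1.0582, 0.1852, 0.9700] → [-0.0674, -0.0219, -0.3465, -0.3090, 0.9511, 0.0000]
J4: z=[0.5180, 0.1683, -0.8387] o=[-1.4169, 0.2579, 0.7630] → [0.2177, -0.5938, 0.0153, 0.5180, 0.1683, -0.8387]
J5: z=[-0.1364, 0.9842, 0.1132] o=[-1.4645, 0.2709, 0.5931] → [0.2763, 0.1178, -0.6908, -0.1364, 0.9842, 0.1132]
J6: z=[0.9547, 0.1611, -0.2500] o=[-1.3218, 0.2309, 1.1124] → [0.0305, 0.0714, 0.1624, 0.9547, 0.1611, -0.2500]
V = J·q̇ = [0.2517, -0.5321, -0.8298, -0.5083, 1.5623, -0.5618]

0.2517 -0.5321 -0.8298 -0.5083 1.5623 -0.5618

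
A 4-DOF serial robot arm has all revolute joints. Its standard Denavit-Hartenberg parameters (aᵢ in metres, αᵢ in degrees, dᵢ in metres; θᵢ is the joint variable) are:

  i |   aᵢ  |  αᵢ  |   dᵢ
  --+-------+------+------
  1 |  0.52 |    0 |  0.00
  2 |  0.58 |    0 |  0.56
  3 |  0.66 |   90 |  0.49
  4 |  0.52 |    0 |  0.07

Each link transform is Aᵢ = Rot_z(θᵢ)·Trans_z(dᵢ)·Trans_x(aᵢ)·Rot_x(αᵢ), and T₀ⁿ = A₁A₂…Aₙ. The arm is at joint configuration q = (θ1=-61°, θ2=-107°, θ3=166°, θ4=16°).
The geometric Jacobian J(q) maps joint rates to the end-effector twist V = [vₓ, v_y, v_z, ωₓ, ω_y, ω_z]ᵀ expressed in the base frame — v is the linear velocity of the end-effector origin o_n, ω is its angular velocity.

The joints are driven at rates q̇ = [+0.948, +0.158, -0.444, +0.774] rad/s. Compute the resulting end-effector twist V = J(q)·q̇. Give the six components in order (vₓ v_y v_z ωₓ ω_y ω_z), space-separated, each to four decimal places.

o_n = [0.8415, -0.6858, 1.1933]
J₁: ẑ×o_n = [0.6858, 0.8415, -0.0000], ω = ẑ
J2: z=[0.0000, 0.0000, 1.0000] o=[0.2521, -0.4548, 0.0000] → [0.2310, 0.5894, -0.0000, 0.0000, 0.0000, 1.0000]
J3: z=[0.0000, 0.0000, 1.0000] o=[-0.3152, -0.5754, 0.5600] → [0.1104, 1.1567, -0.0000, 0.0000, 0.0000, 1.0000]
J4: z=[-0.0349, -0.9994, 0.0000] o=[0.3444, -0.5984, 1.0500] → [-0.1432, 0.0050, 0.4999, -0.0349, -0.9994, 0.0000]
V = J·q̇ = [0.5268, 0.3811, 0.3869, -0.0270, -0.7735, 0.6620]

0.5268 0.3811 0.3869 -0.0270 -0.7735 0.6620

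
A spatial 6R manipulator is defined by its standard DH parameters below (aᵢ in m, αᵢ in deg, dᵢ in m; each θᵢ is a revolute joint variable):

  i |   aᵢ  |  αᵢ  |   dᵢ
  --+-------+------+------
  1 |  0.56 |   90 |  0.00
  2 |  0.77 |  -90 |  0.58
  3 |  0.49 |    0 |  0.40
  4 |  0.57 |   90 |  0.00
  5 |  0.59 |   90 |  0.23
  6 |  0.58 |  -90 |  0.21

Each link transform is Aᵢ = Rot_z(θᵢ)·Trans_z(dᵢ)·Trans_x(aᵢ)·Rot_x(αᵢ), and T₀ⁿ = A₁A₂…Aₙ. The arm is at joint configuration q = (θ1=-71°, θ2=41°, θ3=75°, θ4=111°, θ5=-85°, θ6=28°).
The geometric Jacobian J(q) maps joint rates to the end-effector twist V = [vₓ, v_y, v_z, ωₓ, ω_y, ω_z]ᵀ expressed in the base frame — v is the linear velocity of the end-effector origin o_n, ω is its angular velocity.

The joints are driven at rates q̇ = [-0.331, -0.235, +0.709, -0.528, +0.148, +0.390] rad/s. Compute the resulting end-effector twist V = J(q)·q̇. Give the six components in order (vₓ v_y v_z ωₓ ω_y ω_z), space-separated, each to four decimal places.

o_n = [0.7574, -1.1397, -0.2847]
J₁: ẑ×o_n = [1.1397, 0.7574, -0.0000], ω = ẑ
J2: z=[-0.9455, -0.3256, 0.0000] o=[0.1823, -0.5295, 0.0000] → [0.0927, -0.2692, 0.7642, -0.9455, -0.3256, 0.0000]
J3: z=[-0.2136, 0.6203, 0.7547] o=[-0.1769, -1.2678, 0.5052] → [-0.5866, 0.5364, -0.6069, -0.2136, 0.6203, 0.7547]
J4: z=[-0.2136, 0.6203, 0.7547] o=[0.2164, -0.9561, 0.8903] → [-0.5902, 0.1574, -0.2964, -0.2136, 0.6203, 0.7547]
J5: z=[0.9147, 0.3984, -0.0686] o=[0.0207, -0.5709, 0.5183] → [-0.3589, 0.6840, -0.8137, 0.9147, 0.3984, -0.0686]
J6: z=[0.3605, -0.7271, 0.5842] o=[0.3390, -0.8092, 0.0254] → [0.4186, 0.3562, 0.1851, 0.3605, -0.7271, 0.5842]
V = J·q̇ = [-0.3932, 0.3499, -0.5016, 0.4595, -0.0358, 0.0233]

-0.3932 0.3499 -0.5016 0.4595 -0.0358 0.0233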